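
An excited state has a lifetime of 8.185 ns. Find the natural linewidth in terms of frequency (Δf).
9.722 MHz

Using the energy-time uncertainty principle and E = hf:
ΔEΔt ≥ ℏ/2
hΔf·Δt ≥ ℏ/2

The minimum frequency uncertainty is:
Δf = ℏ/(2hτ) = 1/(4πτ)
Δf = 1/(4π × 8.185e-09 s)
Δf = 9.722e+06 Hz = 9.722 MHz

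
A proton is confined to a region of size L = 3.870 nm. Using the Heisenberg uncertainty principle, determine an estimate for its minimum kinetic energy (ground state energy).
346.364 neV

Using the uncertainty principle to estimate ground state energy:

1. The position uncertainty is approximately the confinement size:
   Δx ≈ L = 3.870e-09 m

2. From ΔxΔp ≥ ℏ/2, the minimum momentum uncertainty is:
   Δp ≈ ℏ/(2L) = 1.362e-26 kg·m/s

3. The kinetic energy is approximately:
   KE ≈ (Δp)²/(2m) = (1.362e-26)²/(2 × 1.673e-27 kg)
   KE ≈ 5.549e-26 J = 346.364 neV

This is an order-of-magnitude estimate of the ground state energy.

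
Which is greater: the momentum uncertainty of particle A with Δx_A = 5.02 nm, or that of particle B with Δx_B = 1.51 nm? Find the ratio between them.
Particle B has the larger minimum momentum uncertainty, by a factor of 3.32.

For each particle, the minimum momentum uncertainty is Δp_min = ℏ/(2Δx):

Particle A: Δp_A = ℏ/(2×5.020e-09 m) = 1.050e-26 kg·m/s
Particle B: Δp_B = ℏ/(2×1.510e-09 m) = 3.492e-26 kg·m/s

Ratio: Δp_B/Δp_A = 3.32

Since Δp_min ∝ 1/Δx, the particle with smaller position uncertainty (B) has larger momentum uncertainty.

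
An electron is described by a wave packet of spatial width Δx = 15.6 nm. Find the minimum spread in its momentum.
3.380 × 10^-27 kg·m/s

For a wave packet, the spatial width Δx and momentum spread Δp are related by the uncertainty principle:
ΔxΔp ≥ ℏ/2

The minimum momentum spread is:
Δp_min = ℏ/(2Δx)
Δp_min = (1.055e-34 J·s) / (2 × 1.560e-08 m)
Δp_min = 3.380e-27 kg·m/s

A wave packet cannot have both a well-defined position and well-defined momentum.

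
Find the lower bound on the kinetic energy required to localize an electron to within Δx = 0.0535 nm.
3.328 eV

Localizing a particle requires giving it sufficient momentum uncertainty:

1. From uncertainty principle: Δp ≥ ℏ/(2Δx)
   Δp_min = (1.055e-34 J·s) / (2 × 5.350e-11 m)
   Δp_min = 9.856e-25 kg·m/s

2. This momentum uncertainty corresponds to kinetic energy:
   KE ≈ (Δp)²/(2m) = (9.856e-25)²/(2 × 9.109e-31 kg)
   KE = 5.332e-19 J = 3.328 eV

Tighter localization requires more energy.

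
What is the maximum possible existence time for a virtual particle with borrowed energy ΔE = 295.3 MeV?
1.114 ys

Using the energy-time uncertainty principle:
ΔEΔt ≥ ℏ/2

For a virtual particle borrowing energy ΔE, the maximum lifetime is:
Δt_max = ℏ/(2ΔE)

Converting energy:
ΔE = 295.3 MeV = 4.731e-11 J

Δt_max = (1.055e-34 J·s) / (2 × 4.731e-11 J)
Δt_max = 1.114e-24 s = 1.114 ys

Virtual particles with higher borrowed energy exist for shorter times.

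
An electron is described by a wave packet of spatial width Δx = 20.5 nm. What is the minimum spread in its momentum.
2.572 × 10^-27 kg·m/s

For a wave packet, the spatial width Δx and momentum spread Δp are related by the uncertainty principle:
ΔxΔp ≥ ℏ/2

The minimum momentum spread is:
Δp_min = ℏ/(2Δx)
Δp_min = (1.055e-34 J·s) / (2 × 2.050e-08 m)
Δp_min = 2.572e-27 kg·m/s

A wave packet cannot have both a well-defined position and well-defined momentum.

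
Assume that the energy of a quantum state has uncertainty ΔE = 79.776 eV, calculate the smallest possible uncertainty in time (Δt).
4.125 as

Using the energy-time uncertainty principle:
ΔEΔt ≥ ℏ/2

The minimum uncertainty in time is:
Δt_min = ℏ/(2ΔE)
Δt_min = (1.055e-34 J·s) / (2 × 1.278e-17 J)
Δt_min = 4.125e-18 s = 4.125 as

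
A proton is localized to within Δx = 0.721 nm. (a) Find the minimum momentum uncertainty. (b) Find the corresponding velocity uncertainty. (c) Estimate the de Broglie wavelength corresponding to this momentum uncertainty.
(a) Δp_min = 7.313 × 10^-26 kg·m/s
(b) Δv_min = 43.723 m/s
(c) λ_dB = 9.060 nm

Step-by-step:

(a) From the uncertainty principle:
Δp_min = ℏ/(2Δx) = (1.055e-34 J·s)/(2 × 7.210e-10 m) = 7.313e-26 kg·m/s

(b) The velocity uncertainty:
Δv = Δp/m = (7.313e-26 kg·m/s)/(1.673e-27 kg) = 4.372e+01 m/s = 43.723 m/s

(c) The de Broglie wavelength for this momentum:
λ = h/p = (6.626e-34 J·s)/(7.313e-26 kg·m/s) = 9.060e-09 m = 9.060 nm

Note: The de Broglie wavelength is comparable to the localization size, as expected from wave-particle duality.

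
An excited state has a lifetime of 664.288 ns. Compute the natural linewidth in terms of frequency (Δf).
119.794 kHz

Using the energy-time uncertainty principle and E = hf:
ΔEΔt ≥ ℏ/2
hΔf·Δt ≥ ℏ/2

The minimum frequency uncertainty is:
Δf = ℏ/(2hτ) = 1/(4πτ)
Δf = 1/(4π × 6.643e-07 s)
Δf = 1.198e+05 Hz = 119.794 kHz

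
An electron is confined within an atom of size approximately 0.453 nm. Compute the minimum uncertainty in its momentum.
1.164 × 10^-25 kg·m/s

Using the Heisenberg uncertainty principle:
ΔxΔp ≥ ℏ/2

With Δx ≈ L = 4.530e-10 m (the confinement size):
Δp_min = ℏ/(2Δx)
Δp_min = (1.055e-34 J·s) / (2 × 4.530e-10 m)
Δp_min = 1.164e-25 kg·m/s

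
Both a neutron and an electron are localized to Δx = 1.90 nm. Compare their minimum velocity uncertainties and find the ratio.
The electron has the larger minimum velocity uncertainty, by a ratio of 1838.7.

For both particles, Δp_min = ℏ/(2Δx) = 2.775e-26 kg·m/s (same for both).

The velocity uncertainty is Δv = Δp/m:
- neutron: Δv = 2.775e-26 / 1.675e-27 = 1.657e+01 m/s = 16.569 m/s
- electron: Δv = 2.775e-26 / 9.109e-31 = 3.047e+04 m/s = 30.465 km/s

Ratio: 3.047e+04 / 1.657e+01 = 1838.7

The lighter particle has larger velocity uncertainty because Δv ∝ 1/m.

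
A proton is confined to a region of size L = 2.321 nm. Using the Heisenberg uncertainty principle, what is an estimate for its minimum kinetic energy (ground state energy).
962.950 neV

Using the uncertainty principle to estimate ground state energy:

1. The position uncertainty is approximately the confinement size:
   Δx ≈ L = 2.321e-09 m

2. From ΔxΔp ≥ ℏ/2, the minimum momentum uncertainty is:
   Δp ≈ ℏ/(2L) = 2.272e-26 kg·m/s

3. The kinetic energy is approximately:
   KE ≈ (Δp)²/(2m) = (2.272e-26)²/(2 × 1.673e-27 kg)
   KE ≈ 1.543e-25 J = 962.950 neV

This is an order-of-magnitude estimate of the ground state energy.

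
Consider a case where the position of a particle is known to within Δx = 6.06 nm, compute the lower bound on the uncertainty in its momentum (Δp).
8.701 × 10^-27 kg·m/s

Using the Heisenberg uncertainty principle:
ΔxΔp ≥ ℏ/2

The minimum uncertainty in momentum is:
Δp_min = ℏ/(2Δx)
Δp_min = (1.055e-34 J·s) / (2 × 6.060e-09 m)
Δp_min = 8.701e-27 kg·m/s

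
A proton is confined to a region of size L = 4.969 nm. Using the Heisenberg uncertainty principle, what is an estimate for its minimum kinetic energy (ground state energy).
210.095 neV

Using the uncertainty principle to estimate ground state energy:

1. The position uncertainty is approximately the confinement size:
   Δx ≈ L = 4.969e-09 m

2. From ΔxΔp ≥ ℏ/2, the minimum momentum uncertainty is:
   Δp ≈ ℏ/(2L) = 1.061e-26 kg·m/s

3. The kinetic energy is approximately:
   KE ≈ (Δp)²/(2m) = (1.061e-26)²/(2 × 1.673e-27 kg)
   KE ≈ 3.366e-26 J = 210.095 neV

This is an order-of-magnitude estimate of the ground state energy.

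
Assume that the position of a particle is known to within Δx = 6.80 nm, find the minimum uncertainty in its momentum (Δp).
7.754 × 10^-27 kg·m/s

Using the Heisenberg uncertainty principle:
ΔxΔp ≥ ℏ/2

The minimum uncertainty in momentum is:
Δp_min = ℏ/(2Δx)
Δp_min = (1.055e-34 J·s) / (2 × 6.800e-09 m)
Δp_min = 7.754e-27 kg·m/s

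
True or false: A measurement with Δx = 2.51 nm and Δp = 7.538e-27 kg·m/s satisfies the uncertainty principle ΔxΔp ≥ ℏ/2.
No, it violates the uncertainty principle (impossible measurement).

Calculate the product ΔxΔp:
ΔxΔp = (2.510e-09 m) × (7.538e-27 kg·m/s)
ΔxΔp = 1.892e-35 J·s

Compare to the minimum allowed value ℏ/2:
ℏ/2 = 5.273e-35 J·s

Since ΔxΔp = 1.892e-35 J·s < 5.273e-35 J·s = ℏ/2,
the measurement violates the uncertainty principle.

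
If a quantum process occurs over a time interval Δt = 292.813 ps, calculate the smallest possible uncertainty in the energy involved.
1.124 μeV

Using the energy-time uncertainty principle:
ΔEΔt ≥ ℏ/2

The minimum uncertainty in energy is:
ΔE_min = ℏ/(2Δt)
ΔE_min = (1.055e-34 J·s) / (2 × 2.928e-10 s)
ΔE_min = 1.801e-25 J = 1.124 μeV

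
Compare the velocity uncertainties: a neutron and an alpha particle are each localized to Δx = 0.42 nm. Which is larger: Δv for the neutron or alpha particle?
The neutron has the larger minimum velocity uncertainty, by a ratio of 4.0.

For both particles, Δp_min = ℏ/(2Δx) = 1.255e-25 kg·m/s (same for both).

The velocity uncertainty is Δv = Δp/m:
- neutron: Δv = 1.255e-25 / 1.675e-27 = 7.496e+01 m/s = 74.955 m/s
- alpha particle: Δv = 1.255e-25 / 6.645e-27 = 1.889e+01 m/s = 18.894 m/s

Ratio: 7.496e+01 / 1.889e+01 = 4.0

The lighter particle has larger velocity uncertainty because Δv ∝ 1/m.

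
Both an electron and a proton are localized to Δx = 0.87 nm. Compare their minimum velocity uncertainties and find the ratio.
The electron has the larger minimum velocity uncertainty, by a ratio of 1836.2.

For both particles, Δp_min = ℏ/(2Δx) = 6.061e-26 kg·m/s (same for both).

The velocity uncertainty is Δv = Δp/m:
- electron: Δv = 6.061e-26 / 9.109e-31 = 6.653e+04 m/s = 66.533 km/s
- proton: Δv = 6.061e-26 / 1.673e-27 = 3.624e+01 m/s = 36.235 m/s

Ratio: 6.653e+04 / 3.624e+01 = 1836.2

The lighter particle has larger velocity uncertainty because Δv ∝ 1/m.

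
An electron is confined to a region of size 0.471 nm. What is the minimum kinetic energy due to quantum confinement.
42.936 meV

Using the uncertainty principle:

1. Position uncertainty: Δx ≈ 4.710e-10 m
2. Minimum momentum uncertainty: Δp = ℏ/(2Δx) = 1.120e-25 kg·m/s
3. Minimum kinetic energy:
   KE = (Δp)²/(2m) = (1.120e-25)²/(2 × 9.109e-31 kg)
   KE = 6.879e-21 J = 42.936 meV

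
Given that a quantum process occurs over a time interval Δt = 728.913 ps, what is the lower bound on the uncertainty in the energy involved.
451.502 neV

Using the energy-time uncertainty principle:
ΔEΔt ≥ ℏ/2

The minimum uncertainty in energy is:
ΔE_min = ℏ/(2Δt)
ΔE_min = (1.055e-34 J·s) / (2 × 7.289e-10 s)
ΔE_min = 7.234e-26 J = 451.502 neV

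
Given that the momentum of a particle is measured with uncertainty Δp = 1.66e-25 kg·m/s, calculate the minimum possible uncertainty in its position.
317.642 pm

Using the Heisenberg uncertainty principle:
ΔxΔp ≥ ℏ/2

The minimum uncertainty in position is:
Δx_min = ℏ/(2Δp)
Δx_min = (1.055e-34 J·s) / (2 × 1.660e-25 kg·m/s)
Δx_min = 3.176e-10 m = 317.642 pm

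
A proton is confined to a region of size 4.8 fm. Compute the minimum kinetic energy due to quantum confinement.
225.150 keV

Using the uncertainty principle:

1. Position uncertainty: Δx ≈ 4.800e-15 m
2. Minimum momentum uncertainty: Δp = ℏ/(2Δx) = 1.099e-20 kg·m/s
3. Minimum kinetic energy:
   KE = (Δp)²/(2m) = (1.099e-20)²/(2 × 1.673e-27 kg)
   KE = 3.607e-14 J = 225.150 keV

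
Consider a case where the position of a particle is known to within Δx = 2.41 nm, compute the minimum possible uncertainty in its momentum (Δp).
2.188 × 10^-26 kg·m/s

Using the Heisenberg uncertainty principle:
ΔxΔp ≥ ℏ/2

The minimum uncertainty in momentum is:
Δp_min = ℏ/(2Δx)
Δp_min = (1.055e-34 J·s) / (2 × 2.410e-09 m)
Δp_min = 2.188e-26 kg·m/s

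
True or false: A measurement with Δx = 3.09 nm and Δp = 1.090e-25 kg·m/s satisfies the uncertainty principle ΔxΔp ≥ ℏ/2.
Yes, it satisfies the uncertainty principle.

Calculate the product ΔxΔp:
ΔxΔp = (3.090e-09 m) × (1.090e-25 kg·m/s)
ΔxΔp = 3.368e-34 J·s

Compare to the minimum allowed value ℏ/2:
ℏ/2 = 5.273e-35 J·s

Since ΔxΔp = 3.368e-34 J·s ≥ 5.273e-35 J·s = ℏ/2,
the measurement satisfies the uncertainty principle.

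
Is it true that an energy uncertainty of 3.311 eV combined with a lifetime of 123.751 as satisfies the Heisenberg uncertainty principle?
Yes, it satisfies the uncertainty relation.

Calculate the product ΔEΔt:
ΔE = 3.311 eV = 5.305e-19 J
ΔEΔt = (5.305e-19 J) × (1.238e-16 s)
ΔEΔt = 6.565e-35 J·s

Compare to the minimum allowed value ℏ/2:
ℏ/2 = 5.273e-35 J·s

Since ΔEΔt = 6.565e-35 J·s ≥ 5.273e-35 J·s = ℏ/2,
this satisfies the uncertainty relation.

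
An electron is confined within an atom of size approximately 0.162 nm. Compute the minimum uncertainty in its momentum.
3.255 × 10^-25 kg·m/s

Using the Heisenberg uncertainty principle:
ΔxΔp ≥ ℏ/2

With Δx ≈ L = 1.620e-10 m (the confinement size):
Δp_min = ℏ/(2Δx)
Δp_min = (1.055e-34 J·s) / (2 × 1.620e-10 m)
Δp_min = 3.255e-25 kg·m/s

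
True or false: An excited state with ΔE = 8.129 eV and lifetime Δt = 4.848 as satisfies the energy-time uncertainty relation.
No, it violates the uncertainty relation.

Calculate the product ΔEΔt:
ΔE = 8.129 eV = 1.302e-18 J
ΔEΔt = (1.302e-18 J) × (4.848e-18 s)
ΔEΔt = 6.314e-36 J·s

Compare to the minimum allowed value ℏ/2:
ℏ/2 = 5.273e-35 J·s

Since ΔEΔt = 6.314e-36 J·s < 5.273e-35 J·s = ℏ/2,
this violates the uncertainty relation.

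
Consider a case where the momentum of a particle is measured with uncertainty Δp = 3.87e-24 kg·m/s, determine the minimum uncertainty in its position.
13.625 pm

Using the Heisenberg uncertainty principle:
ΔxΔp ≥ ℏ/2

The minimum uncertainty in position is:
Δx_min = ℏ/(2Δp)
Δx_min = (1.055e-34 J·s) / (2 × 3.870e-24 kg·m/s)
Δx_min = 1.362e-11 m = 13.625 pm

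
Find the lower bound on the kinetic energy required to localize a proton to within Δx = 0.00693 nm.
108.016 meV

Localizing a particle requires giving it sufficient momentum uncertainty:

1. From uncertainty principle: Δp ≥ ℏ/(2Δx)
   Δp_min = (1.055e-34 J·s) / (2 × 6.930e-12 m)
   Δp_min = 7.609e-24 kg·m/s

2. This momentum uncertainty corresponds to kinetic energy:
   KE ≈ (Δp)²/(2m) = (7.609e-24)²/(2 × 1.673e-27 kg)
   KE = 1.731e-20 J = 108.016 meV

Tighter localization requires more energy.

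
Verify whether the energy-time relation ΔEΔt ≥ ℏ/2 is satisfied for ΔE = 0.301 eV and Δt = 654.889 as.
No, it violates the uncertainty relation.

Calculate the product ΔEΔt:
ΔE = 0.301 eV = 4.823e-20 J
ΔEΔt = (4.823e-20 J) × (6.549e-16 s)
ΔEΔt = 3.158e-35 J·s

Compare to the minimum allowed value ℏ/2:
ℏ/2 = 5.273e-35 J·s

Since ΔEΔt = 3.158e-35 J·s < 5.273e-35 J·s = ℏ/2,
this violates the uncertainty relation.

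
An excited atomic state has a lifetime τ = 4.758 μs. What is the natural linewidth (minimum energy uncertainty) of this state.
69.169 peV

Using the energy-time uncertainty principle:
ΔEΔt ≥ ℏ/2

The lifetime τ represents the time uncertainty Δt.
The natural linewidth (minimum energy uncertainty) is:

ΔE = ℏ/(2τ)
ΔE = (1.055e-34 J·s) / (2 × 4.758e-06 s)
ΔE = 1.108e-29 J = 69.169 peV

This natural linewidth limits the precision of spectroscopic measurements.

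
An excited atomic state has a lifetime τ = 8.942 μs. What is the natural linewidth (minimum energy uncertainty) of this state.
36.805 peV

Using the energy-time uncertainty principle:
ΔEΔt ≥ ℏ/2

The lifetime τ represents the time uncertainty Δt.
The natural linewidth (minimum energy uncertainty) is:

ΔE = ℏ/(2τ)
ΔE = (1.055e-34 J·s) / (2 × 8.942e-06 s)
ΔE = 5.897e-30 J = 36.805 peV

This natural linewidth limits the precision of spectroscopic measurements.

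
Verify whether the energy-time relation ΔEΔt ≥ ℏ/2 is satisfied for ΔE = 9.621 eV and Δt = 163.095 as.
Yes, it satisfies the uncertainty relation.

Calculate the product ΔEΔt:
ΔE = 9.621 eV = 1.541e-18 J
ΔEΔt = (1.541e-18 J) × (1.631e-16 s)
ΔEΔt = 2.514e-34 J·s

Compare to the minimum allowed value ℏ/2:
ℏ/2 = 5.273e-35 J·s

Since ΔEΔt = 2.514e-34 J·s ≥ 5.273e-35 J·s = ℏ/2,
this satisfies the uncertainty relation.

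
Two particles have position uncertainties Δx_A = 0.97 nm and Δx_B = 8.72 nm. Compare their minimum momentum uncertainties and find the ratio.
Particle A has the larger minimum momentum uncertainty, by a factor of 8.99.

For each particle, the minimum momentum uncertainty is Δp_min = ℏ/(2Δx):

Particle A: Δp_A = ℏ/(2×9.700e-10 m) = 5.436e-26 kg·m/s
Particle B: Δp_B = ℏ/(2×8.720e-09 m) = 6.047e-27 kg·m/s

Ratio: Δp_A/Δp_B = 8.99

Since Δp_min ∝ 1/Δx, the particle with smaller position uncertainty (A) has larger momentum uncertainty.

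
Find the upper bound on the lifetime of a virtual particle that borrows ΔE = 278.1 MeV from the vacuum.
1.183 ys

Using the energy-time uncertainty principle:
ΔEΔt ≥ ℏ/2

For a virtual particle borrowing energy ΔE, the maximum lifetime is:
Δt_max = ℏ/(2ΔE)

Converting energy:
ΔE = 278.1 MeV = 4.456e-11 J

Δt_max = (1.055e-34 J·s) / (2 × 4.456e-11 J)
Δt_max = 1.183e-24 s = 1.183 ys

Virtual particles with higher borrowed energy exist for shorter times.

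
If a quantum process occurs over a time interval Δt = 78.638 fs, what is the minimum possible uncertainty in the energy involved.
4.185 meV

Using the energy-time uncertainty principle:
ΔEΔt ≥ ℏ/2

The minimum uncertainty in energy is:
ΔE_min = ℏ/(2Δt)
ΔE_min = (1.055e-34 J·s) / (2 × 7.864e-14 s)
ΔE_min = 6.705e-22 J = 4.185 meV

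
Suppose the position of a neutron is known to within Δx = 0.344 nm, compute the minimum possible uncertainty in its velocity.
91.515 m/s

Using the Heisenberg uncertainty principle and Δp = mΔv:
ΔxΔp ≥ ℏ/2
Δx(mΔv) ≥ ℏ/2

The minimum uncertainty in velocity is:
Δv_min = ℏ/(2mΔx)
Δv_min = (1.055e-34 J·s) / (2 × 1.675e-27 kg × 3.440e-10 m)
Δv_min = 9.151e+01 m/s = 91.515 m/s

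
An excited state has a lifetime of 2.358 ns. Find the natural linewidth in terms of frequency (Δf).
33.748 MHz

Using the energy-time uncertainty principle and E = hf:
ΔEΔt ≥ ℏ/2
hΔf·Δt ≥ ℏ/2

The minimum frequency uncertainty is:
Δf = ℏ/(2hτ) = 1/(4πτ)
Δf = 1/(4π × 2.358e-09 s)
Δf = 3.375e+07 Hz = 33.748 MHz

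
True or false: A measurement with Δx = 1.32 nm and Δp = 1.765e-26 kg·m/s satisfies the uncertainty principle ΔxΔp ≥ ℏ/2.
No, it violates the uncertainty principle (impossible measurement).

Calculate the product ΔxΔp:
ΔxΔp = (1.320e-09 m) × (1.765e-26 kg·m/s)
ΔxΔp = 2.330e-35 J·s

Compare to the minimum allowed value ℏ/2:
ℏ/2 = 5.273e-35 J·s

Since ΔxΔp = 2.330e-35 J·s < 5.273e-35 J·s = ℏ/2,
the measurement violates the uncertainty principle.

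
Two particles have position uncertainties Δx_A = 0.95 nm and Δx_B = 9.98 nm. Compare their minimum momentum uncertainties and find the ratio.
Particle A has the larger minimum momentum uncertainty, by a factor of 10.51.

For each particle, the minimum momentum uncertainty is Δp_min = ℏ/(2Δx):

Particle A: Δp_A = ℏ/(2×9.500e-10 m) = 5.550e-26 kg·m/s
Particle B: Δp_B = ℏ/(2×9.980e-09 m) = 5.283e-27 kg·m/s

Ratio: Δp_A/Δp_B = 10.51

Since Δp_min ∝ 1/Δx, the particle with smaller position uncertainty (A) has larger momentum uncertainty.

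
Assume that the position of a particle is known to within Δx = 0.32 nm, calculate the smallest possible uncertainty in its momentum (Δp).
1.648 × 10^-25 kg·m/s

Using the Heisenberg uncertainty principle:
ΔxΔp ≥ ℏ/2

The minimum uncertainty in momentum is:
Δp_min = ℏ/(2Δx)
Δp_min = (1.055e-34 J·s) / (2 × 3.200e-10 m)
Δp_min = 1.648e-25 kg·m/s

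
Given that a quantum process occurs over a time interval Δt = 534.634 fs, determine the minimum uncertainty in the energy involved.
615.572 μeV

Using the energy-time uncertainty principle:
ΔEΔt ≥ ℏ/2

The minimum uncertainty in energy is:
ΔE_min = ℏ/(2Δt)
ΔE_min = (1.055e-34 J·s) / (2 × 5.346e-13 s)
ΔE_min = 9.863e-23 J = 615.572 μeV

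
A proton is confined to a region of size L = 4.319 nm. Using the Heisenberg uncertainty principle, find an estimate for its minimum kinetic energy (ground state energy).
278.092 neV

Using the uncertainty principle to estimate ground state energy:

1. The position uncertainty is approximately the confinement size:
   Δx ≈ L = 4.319e-09 m

2. From ΔxΔp ≥ ℏ/2, the minimum momentum uncertainty is:
   Δp ≈ ℏ/(2L) = 1.221e-26 kg·m/s

3. The kinetic energy is approximately:
   KE ≈ (Δp)²/(2m) = (1.221e-26)²/(2 × 1.673e-27 kg)
   KE ≈ 4.456e-26 J = 278.092 neV

This is an order-of-magnitude estimate of the ground state energy.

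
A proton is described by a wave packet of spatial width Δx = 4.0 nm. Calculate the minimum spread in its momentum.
1.318 × 10^-26 kg·m/s

For a wave packet, the spatial width Δx and momentum spread Δp are related by the uncertainty principle:
ΔxΔp ≥ ℏ/2

The minimum momentum spread is:
Δp_min = ℏ/(2Δx)
Δp_min = (1.055e-34 J·s) / (2 × 4.000e-09 m)
Δp_min = 1.318e-26 kg·m/s

A wave packet cannot have both a well-defined position and well-defined momentum.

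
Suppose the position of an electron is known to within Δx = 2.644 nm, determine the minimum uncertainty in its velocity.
21.893 km/s

Using the Heisenberg uncertainty principle and Δp = mΔv:
ΔxΔp ≥ ℏ/2
Δx(mΔv) ≥ ℏ/2

The minimum uncertainty in velocity is:
Δv_min = ℏ/(2mΔx)
Δv_min = (1.055e-34 J·s) / (2 × 9.109e-31 kg × 2.644e-09 m)
Δv_min = 2.189e+04 m/s = 21.893 km/s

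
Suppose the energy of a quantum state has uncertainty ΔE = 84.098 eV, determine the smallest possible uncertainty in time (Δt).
3.913 as

Using the energy-time uncertainty principle:
ΔEΔt ≥ ℏ/2

The minimum uncertainty in time is:
Δt_min = ℏ/(2ΔE)
Δt_min = (1.055e-34 J·s) / (2 × 1.347e-17 J)
Δt_min = 3.913e-18 s = 3.913 as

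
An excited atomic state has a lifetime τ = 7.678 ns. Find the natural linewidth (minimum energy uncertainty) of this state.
42.864 neV

Using the energy-time uncertainty principle:
ΔEΔt ≥ ℏ/2

The lifetime τ represents the time uncertainty Δt.
The natural linewidth (minimum energy uncertainty) is:

ΔE = ℏ/(2τ)
ΔE = (1.055e-34 J·s) / (2 × 7.678e-09 s)
ΔE = 6.867e-27 J = 42.864 neV

This natural linewidth limits the precision of spectroscopic measurements.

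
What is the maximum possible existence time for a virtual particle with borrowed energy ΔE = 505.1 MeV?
6.516 × 10^-25 s

Using the energy-time uncertainty principle:
ΔEΔt ≥ ℏ/2

For a virtual particle borrowing energy ΔE, the maximum lifetime is:
Δt_max = ℏ/(2ΔE)

Converting energy:
ΔE = 505.1 MeV = 8.093e-11 J

Δt_max = (1.055e-34 J·s) / (2 × 8.093e-11 J)
Δt_max = 6.516e-25 s = 6.516 × 10^-25 s

Virtual particles with higher borrowed energy exist for shorter times.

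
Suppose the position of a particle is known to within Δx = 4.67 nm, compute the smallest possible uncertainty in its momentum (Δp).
1.129 × 10^-26 kg·m/s

Using the Heisenberg uncertainty principle:
ΔxΔp ≥ ℏ/2

The minimum uncertainty in momentum is:
Δp_min = ℏ/(2Δx)
Δp_min = (1.055e-34 J·s) / (2 × 4.670e-09 m)
Δp_min = 1.129e-26 kg·m/s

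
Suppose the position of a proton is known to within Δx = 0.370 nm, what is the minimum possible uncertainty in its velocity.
85.201 m/s

Using the Heisenberg uncertainty principle and Δp = mΔv:
ΔxΔp ≥ ℏ/2
Δx(mΔv) ≥ ℏ/2

The minimum uncertainty in velocity is:
Δv_min = ℏ/(2mΔx)
Δv_min = (1.055e-34 J·s) / (2 × 1.673e-27 kg × 3.700e-10 m)
Δv_min = 8.520e+01 m/s = 85.201 m/s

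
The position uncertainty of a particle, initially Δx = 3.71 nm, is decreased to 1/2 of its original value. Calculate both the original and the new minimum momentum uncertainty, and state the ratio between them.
Original Δp_min = 1.421 × 10^-26 kg·m/s; new Δp'_min = 2.843 × 10^-26 kg·m/s; ratio Δp'_min/Δp_min = 2.

From the uncertainty principle ΔxΔp ≥ ℏ/2, the minimum momentum uncertainty is Δp_min = ℏ/(2Δx).

Original (Δx = 3.71 nm = 3.710e-09 m):
Δp_min = (1.055e-34 J·s)/(2 × 3.710e-09 m) = 1.421e-26 kg·m/s

When Δx → (1/2)Δx:
Δp'_min = ℏ/(2 × (1/2)Δx) = 2 × ℏ/(2Δx) = 2 × Δp_min
Δp'_min = 2 × 1.421e-26 kg·m/s = 2.843e-26 kg·m/s

Since Δp_min ∝ 1/Δx, when Δx is decreased to 1/2 of its original value, Δp_min increases to 2 times its original value.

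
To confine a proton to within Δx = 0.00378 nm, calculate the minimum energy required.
363.053 meV

Localizing a particle requires giving it sufficient momentum uncertainty:

1. From uncertainty principle: Δp ≥ ℏ/(2Δx)
   Δp_min = (1.055e-34 J·s) / (2 × 3.780e-12 m)
   Δp_min = 1.395e-23 kg·m/s

2. This momentum uncertainty corresponds to kinetic energy:
   KE ≈ (Δp)²/(2m) = (1.395e-23)²/(2 × 1.673e-27 kg)
   KE = 5.817e-20 J = 363.053 meV

Tighter localization requires more energy.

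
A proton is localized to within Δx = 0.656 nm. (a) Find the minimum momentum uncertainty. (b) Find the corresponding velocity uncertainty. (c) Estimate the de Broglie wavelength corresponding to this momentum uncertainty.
(a) Δp_min = 8.038 × 10^-26 kg·m/s
(b) Δv_min = 48.056 m/s
(c) λ_dB = 8.244 nm

Step-by-step:

(a) From the uncertainty principle:
Δp_min = ℏ/(2Δx) = (1.055e-34 J·s)/(2 × 6.560e-10 m) = 8.038e-26 kg·m/s

(b) The velocity uncertainty:
Δv = Δp/m = (8.038e-26 kg·m/s)/(1.673e-27 kg) = 4.806e+01 m/s = 48.056 m/s

(c) The de Broglie wavelength for this momentum:
λ = h/p = (6.626e-34 J·s)/(8.038e-26 kg·m/s) = 8.244e-09 m = 8.244 nm

Note: The de Broglie wavelength is comparable to the localization size, as expected from wave-particle duality.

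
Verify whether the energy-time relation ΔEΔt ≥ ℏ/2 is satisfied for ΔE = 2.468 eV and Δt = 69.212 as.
No, it violates the uncertainty relation.

Calculate the product ΔEΔt:
ΔE = 2.468 eV = 3.954e-19 J
ΔEΔt = (3.954e-19 J) × (6.921e-17 s)
ΔEΔt = 2.737e-35 J·s

Compare to the minimum allowed value ℏ/2:
ℏ/2 = 5.273e-35 J·s

Since ΔEΔt = 2.737e-35 J·s < 5.273e-35 J·s = ℏ/2,
this violates the uncertainty relation.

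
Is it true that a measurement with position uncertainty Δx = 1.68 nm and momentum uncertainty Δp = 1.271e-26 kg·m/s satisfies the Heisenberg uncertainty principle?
No, it violates the uncertainty principle (impossible measurement).

Calculate the product ΔxΔp:
ΔxΔp = (1.680e-09 m) × (1.271e-26 kg·m/s)
ΔxΔp = 2.135e-35 J·s

Compare to the minimum allowed value ℏ/2:
ℏ/2 = 5.273e-35 J·s

Since ΔxΔp = 2.135e-35 J·s < 5.273e-35 J·s = ℏ/2,
the measurement violates the uncertainty principle.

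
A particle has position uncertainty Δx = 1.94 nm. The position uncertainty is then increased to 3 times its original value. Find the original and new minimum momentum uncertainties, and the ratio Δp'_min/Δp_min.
Original Δp_min = 2.718 × 10^-26 kg·m/s; new Δp'_min = 9.060 × 10^-27 kg·m/s; ratio Δp'_min/Δp_min = 1/3.

From the uncertainty principle ΔxΔp ≥ ℏ/2, the minimum momentum uncertainty is Δp_min = ℏ/(2Δx).

Original (Δx = 1.94 nm = 1.940e-09 m):
Δp_min = (1.055e-34 J·s)/(2 × 1.940e-09 m) = 2.718e-26 kg·m/s

When Δx → 3Δx:
Δp'_min = ℏ/(2 × 3Δx) = (1/3) × ℏ/(2Δx) = (1/3) × Δp_min
Δp'_min = 1/3 × 2.718e-26 kg·m/s = 9.060e-27 kg·m/s

Since Δp_min ∝ 1/Δx, when Δx is increased to 3 times its original value, Δp_min decreases to 1/3 of its original value.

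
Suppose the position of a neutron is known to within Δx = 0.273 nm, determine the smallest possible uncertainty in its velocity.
115.315 m/s

Using the Heisenberg uncertainty principle and Δp = mΔv:
ΔxΔp ≥ ℏ/2
Δx(mΔv) ≥ ℏ/2

The minimum uncertainty in velocity is:
Δv_min = ℏ/(2mΔx)
Δv_min = (1.055e-34 J·s) / (2 × 1.675e-27 kg × 2.730e-10 m)
Δv_min = 1.153e+02 m/s = 115.315 m/s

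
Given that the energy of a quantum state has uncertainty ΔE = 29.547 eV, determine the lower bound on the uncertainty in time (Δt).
11.138 as

Using the energy-time uncertainty principle:
ΔEΔt ≥ ℏ/2

The minimum uncertainty in time is:
Δt_min = ℏ/(2ΔE)
Δt_min = (1.055e-34 J·s) / (2 × 4.734e-18 J)
Δt_min = 1.114e-17 s = 11.138 as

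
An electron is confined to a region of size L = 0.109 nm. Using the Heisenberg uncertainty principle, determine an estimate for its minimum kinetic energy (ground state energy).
801.696 meV

Using the uncertainty principle to estimate ground state energy:

1. The position uncertainty is approximately the confinement size:
   Δx ≈ L = 1.090e-10 m

2. From ΔxΔp ≥ ℏ/2, the minimum momentum uncertainty is:
   Δp ≈ ℏ/(2L) = 4.837e-25 kg·m/s

3. The kinetic energy is approximately:
   KE ≈ (Δp)²/(2m) = (4.837e-25)²/(2 × 9.109e-31 kg)
   KE ≈ 1.284e-19 J = 801.696 meV

This is an order-of-magnitude estimate of the ground state energy.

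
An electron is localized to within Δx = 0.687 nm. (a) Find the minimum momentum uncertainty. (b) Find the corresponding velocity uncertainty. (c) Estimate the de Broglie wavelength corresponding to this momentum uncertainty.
(a) Δp_min = 7.675 × 10^-26 kg·m/s
(b) Δv_min = 84.256 km/s
(c) λ_dB = 8.633 nm

Step-by-step:

(a) From the uncertainty principle:
Δp_min = ℏ/(2Δx) = (1.055e-34 J·s)/(2 × 6.870e-10 m) = 7.675e-26 kg·m/s

(b) The velocity uncertainty:
Δv = Δp/m = (7.675e-26 kg·m/s)/(9.109e-31 kg) = 8.426e+04 m/s = 84.256 km/s

(c) The de Broglie wavelength for this momentum:
λ = h/p = (6.626e-34 J·s)/(7.675e-26 kg·m/s) = 8.633e-09 m = 8.633 nm

Note: The de Broglie wavelength is comparable to the localization size, as expected from wave-particle duality.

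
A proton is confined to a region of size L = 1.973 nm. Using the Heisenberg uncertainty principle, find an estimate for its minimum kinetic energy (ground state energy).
1.333 μeV

Using the uncertainty principle to estimate ground state energy:

1. The position uncertainty is approximately the confinement size:
   Δx ≈ L = 1.973e-09 m

2. From ΔxΔp ≥ ℏ/2, the minimum momentum uncertainty is:
   Δp ≈ ℏ/(2L) = 2.673e-26 kg·m/s

3. The kinetic energy is approximately:
   KE ≈ (Δp)²/(2m) = (2.673e-26)²/(2 × 1.673e-27 kg)
   KE ≈ 2.135e-25 J = 1.333 μeV

This is an order-of-magnitude estimate of the ground state energy.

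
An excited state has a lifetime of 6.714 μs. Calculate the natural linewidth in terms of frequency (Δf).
11.852 kHz

Using the energy-time uncertainty principle and E = hf:
ΔEΔt ≥ ℏ/2
hΔf·Δt ≥ ℏ/2

The minimum frequency uncertainty is:
Δf = ℏ/(2hτ) = 1/(4πτ)
Δf = 1/(4π × 6.714e-06 s)
Δf = 1.185e+04 Hz = 11.852 kHz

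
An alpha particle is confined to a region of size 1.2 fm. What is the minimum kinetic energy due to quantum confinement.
906.811 keV

Using the uncertainty principle:

1. Position uncertainty: Δx ≈ 1.200e-15 m
2. Minimum momentum uncertainty: Δp = ℏ/(2Δx) = 4.394e-20 kg·m/s
3. Minimum kinetic energy:
   KE = (Δp)²/(2m) = (4.394e-20)²/(2 × 6.645e-27 kg)
   KE = 1.453e-13 J = 906.811 keV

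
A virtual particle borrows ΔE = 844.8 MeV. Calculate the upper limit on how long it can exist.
3.896 × 10^-25 s

Using the energy-time uncertainty principle:
ΔEΔt ≥ ℏ/2

For a virtual particle borrowing energy ΔE, the maximum lifetime is:
Δt_max = ℏ/(2ΔE)

Converting energy:
ΔE = 844.8 MeV = 1.354e-10 J

Δt_max = (1.055e-34 J·s) / (2 × 1.354e-10 J)
Δt_max = 3.896e-25 s = 3.896 × 10^-25 s

Virtual particles with higher borrowed energy exist for shorter times.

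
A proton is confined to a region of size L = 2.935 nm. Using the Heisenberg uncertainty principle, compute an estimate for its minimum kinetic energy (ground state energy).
602.196 neV

Using the uncertainty principle to estimate ground state energy:

1. The position uncertainty is approximately the confinement size:
   Δx ≈ L = 2.935e-09 m

2. From ΔxΔp ≥ ℏ/2, the minimum momentum uncertainty is:
   Δp ≈ ℏ/(2L) = 1.797e-26 kg·m/s

3. The kinetic energy is approximately:
   KE ≈ (Δp)²/(2m) = (1.797e-26)²/(2 × 1.673e-27 kg)
   KE ≈ 9.648e-26 J = 602.196 neV

This is an order-of-magnitude estimate of the ground state energy.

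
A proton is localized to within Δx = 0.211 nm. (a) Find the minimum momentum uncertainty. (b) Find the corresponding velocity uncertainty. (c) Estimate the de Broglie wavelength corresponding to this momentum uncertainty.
(a) Δp_min = 2.499 × 10^-25 kg·m/s
(b) Δv_min = 149.405 m/s
(c) λ_dB = 2.652 nm

Step-by-step:

(a) From the uncertainty principle:
Δp_min = ℏ/(2Δx) = (1.055e-34 J·s)/(2 × 2.110e-10 m) = 2.499e-25 kg·m/s

(b) The velocity uncertainty:
Δv = Δp/m = (2.499e-25 kg·m/s)/(1.673e-27 kg) = 1.494e+02 m/s = 149.405 m/s

(c) The de Broglie wavelength for this momentum:
λ = h/p = (6.626e-34 J·s)/(2.499e-25 kg·m/s) = 2.652e-09 m = 2.652 nm

Note: The de Broglie wavelength is comparable to the localization size, as expected from wave-particle duality.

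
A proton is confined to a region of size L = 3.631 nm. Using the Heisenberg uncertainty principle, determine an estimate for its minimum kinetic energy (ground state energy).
393.461 neV

Using the uncertainty principle to estimate ground state energy:

1. The position uncertainty is approximately the confinement size:
   Δx ≈ L = 3.631e-09 m

2. From ΔxΔp ≥ ℏ/2, the minimum momentum uncertainty is:
   Δp ≈ ℏ/(2L) = 1.452e-26 kg·m/s

3. The kinetic energy is approximately:
   KE ≈ (Δp)²/(2m) = (1.452e-26)²/(2 × 1.673e-27 kg)
   KE ≈ 6.304e-26 J = 393.461 neV

This is an order-of-magnitude estimate of the ground state energy.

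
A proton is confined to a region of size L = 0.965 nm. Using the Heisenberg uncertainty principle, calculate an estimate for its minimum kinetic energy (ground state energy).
5.571 μeV

Using the uncertainty principle to estimate ground state energy:

1. The position uncertainty is approximately the confinement size:
   Δx ≈ L = 9.650e-10 m

2. From ΔxΔp ≥ ℏ/2, the minimum momentum uncertainty is:
   Δp ≈ ℏ/(2L) = 5.464e-26 kg·m/s

3. The kinetic energy is approximately:
   KE ≈ (Δp)²/(2m) = (5.464e-26)²/(2 × 1.673e-27 kg)
   KE ≈ 8.925e-25 J = 5.571 μeV

This is an order-of-magnitude estimate of the ground state energy.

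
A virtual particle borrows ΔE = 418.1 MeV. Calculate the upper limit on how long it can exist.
7.871 × 10^-25 s

Using the energy-time uncertainty principle:
ΔEΔt ≥ ℏ/2

For a virtual particle borrowing energy ΔE, the maximum lifetime is:
Δt_max = ℏ/(2ΔE)

Converting energy:
ΔE = 418.1 MeV = 6.699e-11 J

Δt_max = (1.055e-34 J·s) / (2 × 6.699e-11 J)
Δt_max = 7.871e-25 s = 7.871 × 10^-25 s

Virtual particles with higher borrowed energy exist for shorter times.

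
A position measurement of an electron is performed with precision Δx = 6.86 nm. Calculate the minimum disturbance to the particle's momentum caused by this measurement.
7.686 × 10^-27 kg·m/s

The uncertainty principle implies that measuring position disturbs momentum:
ΔxΔp ≥ ℏ/2

When we measure position with precision Δx, we necessarily introduce a momentum uncertainty:
Δp ≥ ℏ/(2Δx)
Δp_min = (1.055e-34 J·s) / (2 × 6.860e-09 m)
Δp_min = 7.686e-27 kg·m/s

The more precisely we measure position, the greater the momentum disturbance.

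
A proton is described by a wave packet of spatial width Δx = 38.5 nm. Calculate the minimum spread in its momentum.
1.370 × 10^-27 kg·m/s

For a wave packet, the spatial width Δx and momentum spread Δp are related by the uncertainty principle:
ΔxΔp ≥ ℏ/2

The minimum momentum spread is:
Δp_min = ℏ/(2Δx)
Δp_min = (1.055e-34 J·s) / (2 × 3.850e-08 m)
Δp_min = 1.370e-27 kg·m/s

A wave packet cannot have both a well-defined position and well-defined momentum.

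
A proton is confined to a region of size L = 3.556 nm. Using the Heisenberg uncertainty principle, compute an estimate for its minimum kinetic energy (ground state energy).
410.233 neV

Using the uncertainty principle to estimate ground state energy:

1. The position uncertainty is approximately the confinement size:
   Δx ≈ L = 3.556e-09 m

2. From ΔxΔp ≥ ℏ/2, the minimum momentum uncertainty is:
   Δp ≈ ℏ/(2L) = 1.483e-26 kg·m/s

3. The kinetic energy is approximately:
   KE ≈ (Δp)²/(2m) = (1.483e-26)²/(2 × 1.673e-27 kg)
   KE ≈ 6.573e-26 J = 410.233 neV

This is an order-of-magnitude estimate of the ground state energy.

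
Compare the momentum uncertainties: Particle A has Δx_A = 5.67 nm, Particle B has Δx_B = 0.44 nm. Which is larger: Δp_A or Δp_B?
Particle B has the larger minimum momentum uncertainty, by a factor of 12.89.

For each particle, the minimum momentum uncertainty is Δp_min = ℏ/(2Δx):

Particle A: Δp_A = ℏ/(2×5.670e-09 m) = 9.300e-27 kg·m/s
Particle B: Δp_B = ℏ/(2×4.400e-10 m) = 1.198e-25 kg·m/s

Ratio: Δp_B/Δp_A = 12.89

Since Δp_min ∝ 1/Δx, the particle with smaller position uncertainty (B) has larger momentum uncertainty.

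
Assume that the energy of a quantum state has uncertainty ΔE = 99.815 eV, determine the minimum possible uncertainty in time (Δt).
3.297 as

Using the energy-time uncertainty principle:
ΔEΔt ≥ ℏ/2

The minimum uncertainty in time is:
Δt_min = ℏ/(2ΔE)
Δt_min = (1.055e-34 J·s) / (2 × 1.599e-17 J)
Δt_min = 3.297e-18 s = 3.297 as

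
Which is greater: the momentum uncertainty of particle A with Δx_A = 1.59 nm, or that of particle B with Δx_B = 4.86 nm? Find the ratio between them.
Particle A has the larger minimum momentum uncertainty, by a factor of 3.06.

For each particle, the minimum momentum uncertainty is Δp_min = ℏ/(2Δx):

Particle A: Δp_A = ℏ/(2×1.590e-09 m) = 3.316e-26 kg·m/s
Particle B: Δp_B = ℏ/(2×4.860e-09 m) = 1.085e-26 kg·m/s

Ratio: Δp_A/Δp_B = 3.06

Since Δp_min ∝ 1/Δx, the particle with smaller position uncertainty (A) has larger momentum uncertainty.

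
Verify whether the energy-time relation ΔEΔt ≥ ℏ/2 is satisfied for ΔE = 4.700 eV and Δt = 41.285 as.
No, it violates the uncertainty relation.

Calculate the product ΔEΔt:
ΔE = 4.700 eV = 7.530e-19 J
ΔEΔt = (7.530e-19 J) × (4.128e-17 s)
ΔEΔt = 3.109e-35 J·s

Compare to the minimum allowed value ℏ/2:
ℏ/2 = 5.273e-35 J·s

Since ΔEΔt = 3.109e-35 J·s < 5.273e-35 J·s = ℏ/2,
this violates the uncertainty relation.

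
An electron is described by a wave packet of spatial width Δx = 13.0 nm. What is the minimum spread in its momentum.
4.056 × 10^-27 kg·m/s

For a wave packet, the spatial width Δx and momentum spread Δp are related by the uncertainty principle:
ΔxΔp ≥ ℏ/2

The minimum momentum spread is:
Δp_min = ℏ/(2Δx)
Δp_min = (1.055e-34 J·s) / (2 × 1.300e-08 m)
Δp_min = 4.056e-27 kg·m/s

A wave packet cannot have both a well-defined position and well-defined momentum.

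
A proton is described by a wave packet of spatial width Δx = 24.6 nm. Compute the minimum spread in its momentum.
2.143 × 10^-27 kg·m/s

For a wave packet, the spatial width Δx and momentum spread Δp are related by the uncertainty principle:
ΔxΔp ≥ ℏ/2

The minimum momentum spread is:
Δp_min = ℏ/(2Δx)
Δp_min = (1.055e-34 J·s) / (2 × 2.460e-08 m)
Δp_min = 2.143e-27 kg·m/s

A wave packet cannot have both a well-defined position and well-defined momentum.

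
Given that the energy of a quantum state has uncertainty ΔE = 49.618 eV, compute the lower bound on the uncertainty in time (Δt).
6.633 as

Using the energy-time uncertainty principle:
ΔEΔt ≥ ℏ/2

The minimum uncertainty in time is:
Δt_min = ℏ/(2ΔE)
Δt_min = (1.055e-34 J·s) / (2 × 7.950e-18 J)
Δt_min = 6.633e-18 s = 6.633 as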